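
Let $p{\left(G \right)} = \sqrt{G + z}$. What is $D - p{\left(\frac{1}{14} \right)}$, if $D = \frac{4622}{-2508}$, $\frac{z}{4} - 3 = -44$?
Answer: $- \frac{2311}{1254} - \frac{3 i \sqrt{3570}}{14} \approx -1.8429 - 12.803 i$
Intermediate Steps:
$z = -164$ ($z = 12 + 4 \left(-44\right) = 12 - 176 = -164$)
$D = - \frac{2311}{1254}$ ($D = 4622 \left(- \frac{1}{2508}\right) = - \frac{2311}{1254} \approx -1.8429$)
$p{\left(G \right)} = \sqrt{-164 + G}$ ($p{\left(G \right)} = \sqrt{G - 164} = \sqrt{-164 + G}$)
$D - p{\left(\frac{1}{14} \right)} = - \frac{2311}{1254} - \sqrt{-164 + \frac{1}{14}} = - \frac{2311}{1254} - \sqrt{- \frac{2295}{14}} = - \frac{2311}{1254} - \frac{3 i \sqrt{3570}}{14}$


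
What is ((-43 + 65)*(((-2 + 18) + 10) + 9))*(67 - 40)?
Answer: 20790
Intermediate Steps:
((-43 + 65)*(((-2 + 18) + 10) + 9))*(67 - 40) = (22*((16 + 10) + 9))*27 = (22*(26 + 9))*27 = (22*35)*27 = 770*27 = 20790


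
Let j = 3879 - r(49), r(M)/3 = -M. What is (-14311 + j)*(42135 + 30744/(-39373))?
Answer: -17062307034135/39373 ≈ -4.3335e+8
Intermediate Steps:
r(M) = -3*M (r(M) = 3*(-M) = -3*M)
j = 4026 (j = 3879 - (-3)*49 = 3879 - 1*(-147) = 3879 + 147 = 4026)
(-14311 + j)*(42135 + 30744/(-39373)) = (-14311 + 4026)*(42135 + 30744/(-39373)) = -10285*(42135 + 30744*(-1/39373)) = -10285*(42135 - 30744/39373) = -10285*1658950611/39373 = -17062307034135/39373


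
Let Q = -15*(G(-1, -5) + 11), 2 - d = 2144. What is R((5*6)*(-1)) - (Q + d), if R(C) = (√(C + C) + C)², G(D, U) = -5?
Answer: 3072 - 120*I*√15 ≈ 3072.0 - 464.76*I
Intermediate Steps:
d = -2142 (d = 2 - 1*2144 = 2 - 2144 = -2142)
Q = -90 (Q = -15*(-5 + 11) = -15*6 = -90)
R(C) = (C + √2*√C)² (R(C) = (√(2*C) + C)² = (√2*√C + C)² = (C + √2*√C)²)
R((5*6)*(-1)) - (Q + d) = ((5*6)*(-1) + √2*√((5*6)*(-1)))² - (-90 - 2142) = (30*(-1) + √2*√(30*(-1)))² - 1*(-2232) = (-30 + √2*√(-30))² + 2232 = (-30 + √2*(I*√30))² + 2232 = (-30 + 2*I*√15)² + 2232 = 2232 + (-30 + 2*I*√15)²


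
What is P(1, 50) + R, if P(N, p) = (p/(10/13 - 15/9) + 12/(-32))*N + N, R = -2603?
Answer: -148853/56 ≈ -2658.1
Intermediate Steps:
P(N, p) = N + N*(-3/8 - 39*p/35) (P(N, p) = (p/(10*(1/13) - 15*1/9) + 12*(-1/32))*N + N = (p/(10/13 - 5/3) - 3/8)*N + N = (p/(-35/39) - 3/8)*N + N = (p*(-39/35) - 3/8)*N + N = (-39*p/35 - 3/8)*N + N = (-3/8 - 39*p/35)*N + N = N*(-3/8 - 39*p/35) + N = N + N*(-3/8 - 39*p/35))
P(1, 50) + R = (1/280)*1*(175 - 312*50) - 2603 = (1/280)*1*(175 - 15600) - 2603 = (1/280)*1*(-15425) - 2603 = -3085/56 - 2603 = -148853/56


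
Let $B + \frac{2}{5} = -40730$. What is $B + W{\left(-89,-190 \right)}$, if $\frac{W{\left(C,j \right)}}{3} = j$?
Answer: $- \frac{206502}{5} \approx -41300.0$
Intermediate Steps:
$B = - \frac{203652}{5}$ ($B = - \frac{2}{5} - 40730 = - \frac{203652}{5} \approx -40730.0$)
$W{\left(C,j \right)} = 3 j$
$B + W{\left(-89,-190 \right)} = - \frac{203652}{5} + 3 \left(-190\right) = - \frac{203652}{5} - 570 = - \frac{206502}{5}$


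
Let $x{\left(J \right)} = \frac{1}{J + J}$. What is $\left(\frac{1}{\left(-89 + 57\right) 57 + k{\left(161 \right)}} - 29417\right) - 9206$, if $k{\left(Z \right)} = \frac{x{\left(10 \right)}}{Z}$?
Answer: $- \frac{226843658037}{5873279} \approx -38623.0$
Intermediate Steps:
$x{\left(J \right)} = \frac{1}{2 J}$
$k{\left(Z \right)} = \frac{1}{20 Z}$ ($k{\left(Z \right)} = \frac{\frac{1}{2} \cdot \frac{1}{10}}{Z} = \frac{1}{20 Z}$)
$\left(\frac{1}{\left(-89 + 57\right) 57 + k{\left(161 \right)}} - 29417\right) - 9206 = \left(\frac{1}{\left(-89 + 57\right) 57 + \frac{1}{20 \cdot 161}} - 29417\right) - 9206 = \left(\frac{1}{\left(-32\right) 57 + \frac{1}{20} \cdot \frac{1}{161}} - 29417\right) - 9206 = \left(\frac{1}{-1824 + \frac{1}{3220}} - 29417\right) - 9206 = \left(\frac{1}{- \frac{5873279}{3220}} - 29417\right) - 9206 = \left(- \frac{3220}{5873279} - 29417\right) - 9206 = - \frac{172774251563}{5873279} - 9206 = - \frac{226843658037}{5873279}$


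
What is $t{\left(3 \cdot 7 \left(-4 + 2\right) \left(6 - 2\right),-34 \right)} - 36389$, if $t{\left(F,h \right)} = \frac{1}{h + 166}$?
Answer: $- \frac{4803347}{132} \approx -36389.0$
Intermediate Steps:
$t{\left(F,h \right)} = \frac{1}{166 + h}$
$t{\left(3 \cdot 7 \left(-4 + 2\right) \left(6 - 2\right),-34 \right)} - 36389 = \frac{1}{166 - 34} - 36389 = \frac{1}{132} - 36389 = - \frac{4803347}{132}$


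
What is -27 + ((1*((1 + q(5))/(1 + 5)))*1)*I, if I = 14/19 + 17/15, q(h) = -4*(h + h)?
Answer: -22319/570 ≈ -39.156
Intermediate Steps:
q(h) = -8*h
I = 533/285 (I = 14*(1/19) + 17*(1/15) = 14/19 + 17/15 = 533/285 ≈ 1.8702)
-27 + ((1*((1 + q(5))/(1 + 5)))*1)*I = -27 + ((1*((1 - 8*5)/(1 + 5)))*1)*(533/285) = -27 + ((1*((1 - 40)/6))*1)*(533/285) = -27 + ((1*(-39*⅙))*1)*(533/285) = -27 + ((1*(-13/2))*1)*(533/285) = -27 - 13/2*1*(533/285) = -27 - 13/2*533/285 = -27 - 6929/570 = -22319/570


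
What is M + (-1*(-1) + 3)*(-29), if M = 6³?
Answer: 100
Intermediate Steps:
M = 216
M + (-1*(-1) + 3)*(-29) = 216 + (-1*(-1) + 3)*(-29) = 216 + (1 + 3)*(-29) = 216 + 4*(-29) = 216 - 116 = 100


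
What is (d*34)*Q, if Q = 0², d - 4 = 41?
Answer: 0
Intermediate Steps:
d = 45 (d = 4 + 41 = 45)
Q = 0
(d*34)*Q = (45*34)*0 = 1530*0 = 0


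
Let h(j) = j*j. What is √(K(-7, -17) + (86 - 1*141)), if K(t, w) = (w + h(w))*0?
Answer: I*√55 ≈ 7.4162*I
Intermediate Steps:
h(j) = j²
K(t, w) = 0 (K(t, w) = (w + w²)*0 = 0)
√(K(-7, -17) + (86 - 1*141)) = √(0 + (86 - 1*141)) = √(0 + (86 - 141)) = √(0 - 55) = √(-55) = I*√55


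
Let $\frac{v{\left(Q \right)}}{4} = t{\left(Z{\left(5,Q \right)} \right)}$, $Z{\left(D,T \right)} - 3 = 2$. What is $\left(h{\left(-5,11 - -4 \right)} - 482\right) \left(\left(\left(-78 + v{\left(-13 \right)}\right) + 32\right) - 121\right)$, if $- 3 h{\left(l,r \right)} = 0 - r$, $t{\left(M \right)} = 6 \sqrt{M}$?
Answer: $79659 - 11448 \sqrt{5} \approx 54061.0$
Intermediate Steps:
$Z{\left(D,T \right)} = 5$ ($Z{\left(D,T \right)} = 3 + 2 = 5$)
$h{\left(l,r \right)} = \frac{r}{3}$ ($h{\left(l,r \right)} = - \frac{0 - r}{3} = - \frac{\left(-1\right) r}{3} = \frac{r}{3}$)
$v{\left(Q \right)} = 24 \sqrt{5}$ ($v{\left(Q \right)} = 4 \cdot 6 \sqrt{5} = 24 \sqrt{5}$)
$\left(h{\left(-5,11 - -4 \right)} - 482\right) \left(\left(\left(-78 + v{\left(-13 \right)}\right) + 32\right) - 121\right) = \left(\frac{11 - -4}{3} - 482\right) \left(\left(\left(-78 + 24 \sqrt{5}\right) + 32\right) - 121\right) = \left(\frac{11 + 4}{3} - 482\right) \left(\left(-46 + 24 \sqrt{5}\right) - 121\right) = \left(\frac{1}{3} \cdot 15 - 482\right) \left(-167 + 24 \sqrt{5}\right) = \left(5 - 482\right) \left(-167 + 24 \sqrt{5}\right) = - 477 \left(-167 + 24 \sqrt{5}\right) = 79659 - 11448 \sqrt{5}$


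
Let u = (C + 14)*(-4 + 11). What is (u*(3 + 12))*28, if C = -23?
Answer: -26460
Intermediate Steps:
u = -63 (u = (-23 + 14)*(-4 + 11) = -9*7 = -63)
(u*(3 + 12))*28 = -63*(3 + 12)*28 = -63*15*28 = -945*28 = -26460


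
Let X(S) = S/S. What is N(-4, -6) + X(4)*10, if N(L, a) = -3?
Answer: 7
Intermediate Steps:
X(S) = 1
N(-4, -6) + X(4)*10 = -3 + 1*10 = -3 + 10 = 7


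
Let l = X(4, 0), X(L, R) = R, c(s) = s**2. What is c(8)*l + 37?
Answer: 37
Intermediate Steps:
l = 0
c(8)*l + 37 = 8**2*0 + 37 = 64*0 + 37 = 0 + 37 = 37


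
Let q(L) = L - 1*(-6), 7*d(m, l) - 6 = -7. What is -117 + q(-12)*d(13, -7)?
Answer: -813/7 ≈ -116.14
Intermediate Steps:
d(m, l) = -1/7 (d(m, l) = 6/7 + (1/7)*(-7) = 6/7 - 1 = -1/7)
q(L) = 6 + L (q(L) = L + 6 = 6 + L)
-117 + q(-12)*d(13, -7) = -117 + (6 - 12)*(-1/7) = -117 - 6*(-1/7) = -117 + 6/7 = -813/7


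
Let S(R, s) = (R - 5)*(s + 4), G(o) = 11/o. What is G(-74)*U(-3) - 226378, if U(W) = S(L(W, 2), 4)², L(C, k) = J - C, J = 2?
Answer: -226378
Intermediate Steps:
L(C, k) = 2 - C
S(R, s) = (-5 + R)*(4 + s)
U(W) = (-24 - 8*W)² (U(W) = (-20 - 5*4 + 4*(2 - W) + (2 - W)*4)² = (-20 - 20 + (8 - 4*W) + (8 - 4*W))² = (-24 - 8*W)²)
G(-74)*U(-3) - 226378 = (11/(-74))*(64*(3 - 3)²) - 226378 = (11*(-1/74))*(64*0²) - 226378 = -352*0/37 - 226378 = -11/74*0 - 226378 = 0 - 226378 = -226378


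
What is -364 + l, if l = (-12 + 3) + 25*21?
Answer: 152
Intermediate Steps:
l = 516 (l = -9 + 525 = 516)
-364 + l = -364 + 516 = 152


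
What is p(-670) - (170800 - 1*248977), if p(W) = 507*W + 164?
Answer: -261349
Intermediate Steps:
p(W) = 164 + 507*W
p(-670) - (170800 - 1*248977) = (164 + 507*(-670)) - (170800 - 1*248977) = (164 - 339690) - (170800 - 248977) = -339526 - 1*(-78177) = -339526 + 78177 = -261349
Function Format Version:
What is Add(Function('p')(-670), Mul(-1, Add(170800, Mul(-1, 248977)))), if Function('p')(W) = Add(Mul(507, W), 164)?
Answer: -261349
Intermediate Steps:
Function('p')(W) = Add(164, Mul(507, W))
Add(Function('p')(-670), Mul(-1, Add(170800, Mul(-1, 248977)))) = Add(Add(164, Mul(507, -670)), Mul(-1, Add(170800, Mul(-1, 248977)))) = Add(Add(164, -339690), Mul(-1, Add(170800, -248977))) = Add(-339526, Mul(-1, -78177)) = Add(-339526, 78177) = -261349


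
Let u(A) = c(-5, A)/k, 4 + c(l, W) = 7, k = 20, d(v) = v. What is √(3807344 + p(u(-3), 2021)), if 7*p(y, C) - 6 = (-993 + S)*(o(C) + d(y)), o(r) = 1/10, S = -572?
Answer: 3*√82914293/14 ≈ 1951.2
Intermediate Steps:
c(l, W) = 3 (c(l, W) = -4 + 7 = 3)
o(r) = ⅒
u(A) = 3/20
p(y, C) = -43/2 - 1565*y/7 (p(y, C) = 6/7 + ((-993 - 572)*(⅒ + y))/7 = 6/7 + (-1565*(⅒ + y))/7 = 6/7 + (-313/2 - 1565*y)/7 = 6/7 + (-313/14 - 1565*y/7) = -43/2 - 1565*y/7)
√(3807344 + p(u(-3), 2021)) = √(3807344 + (-43/2 - 1565/7*3/20)) = √(3807344 + (-43/2 - 939/28)) = √(3807344 - 1541/28) = √(106604091/28) = 3*√82914293/14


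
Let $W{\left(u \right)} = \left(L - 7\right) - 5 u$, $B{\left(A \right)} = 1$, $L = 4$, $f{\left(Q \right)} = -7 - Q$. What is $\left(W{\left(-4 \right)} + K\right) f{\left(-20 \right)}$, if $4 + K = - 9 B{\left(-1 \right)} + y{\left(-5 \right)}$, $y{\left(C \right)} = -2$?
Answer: $26$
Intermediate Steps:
$W{\left(u \right)} = -3 - 5 u$ ($W{\left(u \right)} = \left(4 - 7\right) - 5 u = -3 - 5 u$)
$K = -15$ ($K = -4 - 11 = -15$)
$\left(W{\left(-4 \right)} + K\right) f{\left(-20 \right)} = \left(\left(-3 - -20\right) - 15\right) \left(-7 - -20\right) = \left(\left(-3 + 20\right) - 15\right) \left(-7 + 20\right) = \left(17 - 15\right) 13 = 2 \cdot 13 = 26$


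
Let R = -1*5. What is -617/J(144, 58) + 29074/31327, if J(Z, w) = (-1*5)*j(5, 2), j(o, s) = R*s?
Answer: -17875059/1566350 ≈ -11.412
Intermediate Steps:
R = -5
j(o, s) = -5*s
J(Z, w) = 50 (J(Z, w) = (-1*5)*(-5*2) = -5*(-10) = 50)
-617/J(144, 58) + 29074/31327 = -617/50 + 29074/31327 = -17875059/1566350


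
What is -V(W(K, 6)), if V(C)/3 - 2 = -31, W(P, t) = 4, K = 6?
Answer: 87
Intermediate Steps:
V(C) = -87 (V(C) = 6 + 3*(-31) = 6 - 93 = -87)
-V(W(K, 6)) = -1*(-87) = 87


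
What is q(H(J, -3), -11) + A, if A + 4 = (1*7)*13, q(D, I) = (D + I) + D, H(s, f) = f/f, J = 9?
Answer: 78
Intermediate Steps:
H(s, f) = 1
q(D, I) = I + 2*D
A = 87 (A = -4 + (1*7)*13 = -4 + 7*13 = -4 + 91 = 87)
q(H(J, -3), -11) + A = (-11 + 2*1) + 87 = (-11 + 2) + 87 = -9 + 87 = 78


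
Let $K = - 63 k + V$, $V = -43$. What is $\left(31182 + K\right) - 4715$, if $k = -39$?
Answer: $28881$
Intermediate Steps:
$K = 2414$ ($K = \left(-63\right) \left(-39\right) - 43 = 2457 - 43 = 2414$)
$\left(31182 + K\right) - 4715 = \left(31182 + 2414\right) - 4715 = 33596 - 4715 = 28881$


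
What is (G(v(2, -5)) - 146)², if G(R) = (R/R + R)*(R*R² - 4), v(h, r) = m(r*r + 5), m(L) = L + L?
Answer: 173596698872100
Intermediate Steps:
m(L) = 2*L
v(h, r) = 10 + 2*r² (v(h, r) = 2*(r*r + 5) = 2*(r² + 5) = 2*(5 + r²) = 10 + 2*r²)
G(R) = (1 + R)*(-4 + R³) (G(R) = (1 + R)*(R³ - 4) = (1 + R)*(-4 + R³))
(G(v(2, -5)) - 146)² = ((-4 + (10 + 2*(-5)²)³ + (10 + 2*(-5)²)⁴ - 4*(10 + 2*(-5)²)) - 146)² = ((-4 + (10 + 2*25)³ + (10 + 2*25)⁴ - 4*(10 + 2*25)) - 146)² = ((-4 + (10 + 50)³ + (10 + 50)⁴ - 4*(10 + 50)) - 146)² = ((-4 + 60³ + 60⁴ - 4*60) - 146)² = ((-4 + 216000 + 12960000 - 240) - 146)² = (13175756 - 146)² = 13175610² = 173596698872100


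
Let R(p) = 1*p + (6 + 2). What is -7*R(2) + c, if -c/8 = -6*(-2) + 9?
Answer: -238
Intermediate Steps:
c = -168 (c = -8*(-6*(-2) + 9) = -8*(12 + 9) = -8*21 = -168)
R(p) = 8 + p (R(p) = p + 8 = 8 + p)
-7*R(2) + c = -7*(8 + 2) - 168 = -7*10 - 168 = -70 - 168 = -238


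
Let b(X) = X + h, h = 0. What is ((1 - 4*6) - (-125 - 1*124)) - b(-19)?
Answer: 245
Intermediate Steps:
b(X) = X (b(X) = X + 0 = X)
((1 - 4*6) - (-125 - 1*124)) - b(-19) = ((1 - 4*6) - (-125 - 1*124)) - 1*(-19) = ((1 - 24) - (-125 - 124)) + 19 = (-23 - 1*(-249)) + 19 = (-23 + 249) + 19 = 226 + 19 = 245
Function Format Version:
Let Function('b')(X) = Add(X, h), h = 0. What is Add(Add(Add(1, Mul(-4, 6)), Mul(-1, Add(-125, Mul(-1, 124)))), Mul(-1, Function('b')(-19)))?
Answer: 245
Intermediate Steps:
Function('b')(X) = X (Function('b')(X) = Add(X, 0) = X)
Add(Add(Add(1, Mul(-4, 6)), Mul(-1, Add(-125, Mul(-1, 124)))), Mul(-1, Function('b')(-19))) = Add(Add(Add(1, Mul(-4, 6)), Mul(-1, Add(-125, Mul(-1, 124)))), Mul(-1, -19)) = Add(Add(Add(1, -24), Mul(-1, Add(-125, -124))), 19) = Add(Add(-23, Mul(-1, -249)), 19) = Add(Add(-23, 249), 19) = Add(226, 19) = 245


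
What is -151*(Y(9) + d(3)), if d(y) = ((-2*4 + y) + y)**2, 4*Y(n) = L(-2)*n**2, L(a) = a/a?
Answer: -14647/4 ≈ -3661.8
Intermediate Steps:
L(a) = 1
Y(n) = n**2/4 (Y(n) = (1*n**2)/4 = n**2/4)
d(y) = (-8 + 2*y)**2 (d(y) = ((-8 + y) + y)**2 = (-8 + 2*y)**2)
-151*(Y(9) + d(3)) = -151*((1/4)*9**2 + 4*(-4 + 3)**2) = -151*((1/4)*81 + 4*(-1)**2) = -151*(81/4 + 4*1) = -151*(81/4 + 4) = -151*97/4 = -14647/4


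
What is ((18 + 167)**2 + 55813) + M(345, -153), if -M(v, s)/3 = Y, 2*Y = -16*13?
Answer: 90350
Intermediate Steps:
Y = -104 (Y = (-16*13)/2 = (1/2)*(-208) = -104)
M(v, s) = 312 (M(v, s) = -3*(-104) = 312)
((18 + 167)**2 + 55813) + M(345, -153) = ((18 + 167)**2 + 55813) + 312 = (185**2 + 55813) + 312 = (34225 + 55813) + 312 = 90038 + 312 = 90350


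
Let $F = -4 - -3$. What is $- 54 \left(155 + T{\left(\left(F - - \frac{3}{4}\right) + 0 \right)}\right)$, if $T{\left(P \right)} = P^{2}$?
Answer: $- \frac{66987}{8} \approx -8373.4$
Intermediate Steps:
$F = -1$ ($F = -4 + 3 = -1$)
$- 54 \left(155 + T{\left(\left(F - - \frac{3}{4}\right) + 0 \right)}\right) = - 54 \left(155 + \left(\left(-1 - - \frac{3}{4}\right) + 0\right)^{2}\right) = - 54 \left(155 + \left(\left(-1 + \frac{3}{4}\right) + 0\right)^{2}\right) = - 54 \left(155 + \left(- \frac{1}{4} + 0\right)^{2}\right) = - 54 \left(155 + \left(- \frac{1}{4}\right)^{2}\right) = - 54 \left(155 + \frac{1}{16}\right) = \left(-54\right) \frac{2481}{16} = - \frac{66987}{8}$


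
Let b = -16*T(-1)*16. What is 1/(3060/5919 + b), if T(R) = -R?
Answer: -1973/504068 ≈ -0.0039142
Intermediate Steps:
b = -256 (b = -(-16)*(-1)*16 = -16*1*16 = -16*16 = -256)
1/(3060/5919 + b) = 1/(3060/5919 - 256) = 1/(3060*(1/5919) - 256) = 1/(1020/1973 - 256) = 1/(-504068/1973) = -1973/504068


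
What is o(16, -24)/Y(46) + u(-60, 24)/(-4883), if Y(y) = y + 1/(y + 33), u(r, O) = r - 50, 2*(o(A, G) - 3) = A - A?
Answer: 1557121/17749705 ≈ 0.087727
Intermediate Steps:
o(A, G) = 3 (o(A, G) = 3 + (A - A)/2 = 3 + (1/2)*0 = 3 + 0 = 3)
u(r, O) = -50 + r
Y(y) = y + 1/(33 + y)
o(16, -24)/Y(46) + u(-60, 24)/(-4883) = 3/(((1 + 46**2 + 33*46)/(33 + 46))) + (-50 - 60)/(-4883) = 3/(((1 + 2116 + 1518)/79)) - 110*(-1/4883) = 3/(((1/79)*3635)) + 110/4883 = 3/(3635/79) + 110/4883 = 3*(79/3635) + 110/4883 = 237/3635 + 110/4883 = 1557121/17749705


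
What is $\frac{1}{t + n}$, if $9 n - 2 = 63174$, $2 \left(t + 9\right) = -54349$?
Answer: $- \frac{18}{362951} \approx -4.9593 \cdot 10^{-5}$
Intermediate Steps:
$t = - \frac{54367}{2}$ ($t = -9 + \frac{1}{2} \left(-54349\right) = -9 - \frac{54349}{2} = - \frac{54367}{2} \approx -27184.0$)
$n = \frac{63176}{9}$ ($n = \frac{2}{9} + \frac{1}{9} \cdot 63174 = \frac{2}{9} + \frac{21058}{3} = \frac{63176}{9} \approx 7019.6$)
$\frac{1}{t + n} = \frac{1}{- \frac{54367}{2} + \frac{63176}{9}} = \frac{1}{- \frac{362951}{18}} = - \frac{18}{362951}$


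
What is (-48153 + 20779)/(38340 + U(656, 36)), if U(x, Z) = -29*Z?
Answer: -13687/18648 ≈ -0.73397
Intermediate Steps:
(-48153 + 20779)/(38340 + U(656, 36)) = (-48153 + 20779)/(38340 - 29*36) = -27374/(38340 - 1044) = -27374/37296 = -27374*1/37296 = -13687/18648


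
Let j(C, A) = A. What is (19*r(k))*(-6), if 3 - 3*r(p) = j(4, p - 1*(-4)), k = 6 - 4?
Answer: 114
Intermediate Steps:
k = 2
r(p) = -1/3 - p/3 (r(p) = 1 - (p - 1*(-4))/3 = 1 - (p + 4)/3 = 1 - (4 + p)/3 = 1 + (-4/3 - p/3) = -1/3 - p/3)
(19*r(k))*(-6) = (19*(-1/3 - 1/3*2))*(-6) = (19*(-1/3 - 2/3))*(-6) = (19*(-1))*(-6) = -19*(-6) = 114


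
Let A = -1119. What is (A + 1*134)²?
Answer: 970225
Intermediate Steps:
(A + 1*134)² = (-1119 + 1*134)² = (-1119 + 134)² = (-985)² = 970225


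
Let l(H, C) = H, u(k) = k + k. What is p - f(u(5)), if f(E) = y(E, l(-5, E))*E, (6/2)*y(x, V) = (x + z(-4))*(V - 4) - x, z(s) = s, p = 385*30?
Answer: 35290/3 ≈ 11763.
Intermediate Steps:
p = 11550
u(k) = 2*k
y(x, V) = -x/3 + (-4 + V)*(-4 + x)/3 (y(x, V) = ((x - 4)*(V - 4) - x)/3 = ((-4 + x)*(-4 + V) - x)/3 = ((-4 + V)*(-4 + x) - x)/3 = (-x + (-4 + V)*(-4 + x))/3 = -x/3 + (-4 + V)*(-4 + x)/3)
f(E) = E*(12 - 10*E/3) (f(E) = (16/3 - 5*E/3 - 4/3*(-5) + (⅓)*(-5)*E)*E = (16/3 - 5*E/3 + 20/3 - 5*E/3)*E = (12 - 10*E/3)*E = E*(12 - 10*E/3))
p - f(u(5)) = 11550 - 2*2*5*(18 - 10*5)/3 = 11550 - 2*10*(18 - 5*10)/3 = 11550 - 2*10*(18 - 50)/3 = 11550 - 2*10*(-32)/3 = 11550 - 1*(-640/3) = 11550 + 640/3 = 35290/3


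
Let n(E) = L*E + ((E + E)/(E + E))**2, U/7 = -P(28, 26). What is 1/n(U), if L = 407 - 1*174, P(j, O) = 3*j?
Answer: -1/137003 ≈ -7.2991e-6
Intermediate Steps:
L = 233 (L = 407 - 174 = 233)
U = -588 (U = 7*(-3*28) = 7*(-1*84) = 7*(-84) = -588)
n(E) = 1 + 233*E (n(E) = 233*E + ((E + E)/(E + E))**2 = 233*E + ((2*E)/((2*E)))**2 = 233*E + ((2*E)*(1/(2*E)))**2 = 233*E + 1**2 = 233*E + 1 = 1 + 233*E)
1/n(U) = 1/(1 + 233*(-588)) = 1/(1 - 137004) = 1/(-137003) = -1/137003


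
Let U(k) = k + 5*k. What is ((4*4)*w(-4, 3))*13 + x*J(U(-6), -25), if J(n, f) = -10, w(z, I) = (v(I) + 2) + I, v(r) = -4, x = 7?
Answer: 138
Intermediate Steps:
w(z, I) = -2 + I (w(z, I) = (-4 + 2) + I = -2 + I)
U(k) = 6*k
((4*4)*w(-4, 3))*13 + x*J(U(-6), -25) = ((4*4)*(-2 + 3))*13 + 7*(-10) = (16*1)*13 - 70 = 16*13 - 70 = 208 - 70 = 138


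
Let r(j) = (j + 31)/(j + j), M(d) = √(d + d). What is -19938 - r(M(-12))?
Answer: -39877/2 + 31*I*√6/24 ≈ -19939.0 + 3.1639*I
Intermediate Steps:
M(d) = √2*√d (M(d) = √(2*d) = √2*√d)
r(j) = (31 + j)/(2*j) (r(j) = (31 + j)/((2*j)) = (31 + j)*(1/(2*j)) = (31 + j)/(2*j))
-19938 - r(M(-12)) = -19938 - (31 + √2*√(-12))/(2*(√2*√(-12))) = -19938 - (31 + √2*(2*I*√3))/(2*(√2*(2*I*√3))) = -19938 - (31 + 2*I*√6)/(2*(2*I*√6)) = -19938 - (-I*√6/12)*(31 + 2*I*√6)/2 = -19938 - (-1)*I*√6*(31 + 2*I*√6)/24 = -19938 + I*√6*(31 + 2*I*√6)/24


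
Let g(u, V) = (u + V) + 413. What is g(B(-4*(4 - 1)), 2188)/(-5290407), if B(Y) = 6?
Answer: -869/1763469 ≈ -0.00049278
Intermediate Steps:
g(u, V) = 413 + V + u (g(u, V) = (V + u) + 413 = 413 + V + u)
g(B(-4*(4 - 1)), 2188)/(-5290407) = (413 + 2188 + 6)/(-5290407) = 2607*(-1/5290407) = -869/1763469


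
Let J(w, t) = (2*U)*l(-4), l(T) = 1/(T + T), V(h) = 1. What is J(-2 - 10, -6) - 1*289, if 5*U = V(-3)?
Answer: -5781/20 ≈ -289.05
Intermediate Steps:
U = ⅕ (U = (⅕)*1 = ⅕ ≈ 0.20000)
l(T) = 1/(2*T)
J(w, t) = -1/20 (J(w, t) = (2*(⅕))*((½)/(-4)) = 2*((½)*(-¼))/5 = (⅖)*(-⅛) = -1/20)
J(-2 - 10, -6) - 1*289 = -1/20 - 1*289 = -1/20 - 289 = -5781/20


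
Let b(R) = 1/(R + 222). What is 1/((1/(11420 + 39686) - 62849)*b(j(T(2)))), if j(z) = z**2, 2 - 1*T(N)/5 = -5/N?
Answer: -74435889/6423921986 ≈ -0.011587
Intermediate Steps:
T(N) = 10 + 25/N (T(N) = 10 - (-25)/N = 10 + 25/N)
b(R) = 1/(222 + R)
1/((1/(11420 + 39686) - 62849)*b(j(T(2)))) = 1/((1/(11420 + 39686) - 62849)*(1/(222 + (10 + 25/2)**2))) = 1/((1/51106 - 62849)*(1/(222 + (10 + 25*(1/2))**2))) = 1/((1/51106 - 62849)*(1/(222 + (10 + 25/2)**2))) = 1/((-3211960993/51106)*(1/(222 + (45/2)**2))) = -51106/(3211960993*(1/(222 + 2025/4))) = -51106/(3211960993*(1/(2913/4))) = -51106/(3211960993*4/2913) = -51106/3211960993*2913/4 = -74435889/6423921986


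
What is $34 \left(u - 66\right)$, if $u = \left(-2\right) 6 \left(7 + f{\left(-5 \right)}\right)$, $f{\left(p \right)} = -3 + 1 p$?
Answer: $-1836$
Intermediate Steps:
$f{\left(p \right)} = -3 + p$
$u = 12$ ($u = \left(-2\right) 6 \left(7 - 8\right) = - 12 \left(7 - 8\right) = \left(-12\right) \left(-1\right) = 12$)
$34 \left(u - 66\right) = 34 \left(12 - 66\right) = 34 \left(-54\right) = -1836$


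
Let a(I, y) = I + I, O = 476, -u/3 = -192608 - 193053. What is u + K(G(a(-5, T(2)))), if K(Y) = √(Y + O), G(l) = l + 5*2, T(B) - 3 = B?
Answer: 1156983 + 2*√119 ≈ 1.1570e+6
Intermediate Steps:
u = 1156983 (u = -3*(-192608 - 193053) = -3*(-385661) = 1156983)
T(B) = 3 + B
a(I, y) = 2*I
G(l) = 10 + l (G(l) = l + 10 = 10 + l)
K(Y) = √(476 + Y) (K(Y) = √(Y + 476) = √(476 + Y))
u + K(G(a(-5, T(2)))) = 1156983 + √(476 + (10 + 2*(-5))) = 1156983 + √(476 + (10 - 10)) = 1156983 + √(476 + 0) = 1156983 + √476 = 1156983 + 2*√119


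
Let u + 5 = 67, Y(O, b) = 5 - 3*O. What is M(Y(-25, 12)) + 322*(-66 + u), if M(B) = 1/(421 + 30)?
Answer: -580887/451 ≈ -1288.0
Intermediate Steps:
u = 62 (u = -5 + 67 = 62)
M(B) = 1/451
M(Y(-25, 12)) + 322*(-66 + u) = 1/451 + 322*(-66 + 62) = 1/451 + 322*(-4) = 1/451 - 1288 = -580887/451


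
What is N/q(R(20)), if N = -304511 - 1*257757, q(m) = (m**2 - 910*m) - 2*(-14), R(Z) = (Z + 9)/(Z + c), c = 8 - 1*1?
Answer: 409893372/691277 ≈ 592.95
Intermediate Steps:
c = 7 (c = 8 - 1 = 7)
R(Z) = (9 + Z)/(7 + Z) (R(Z) = (Z + 9)/(Z + 7) = (9 + Z)/(7 + Z))
q(m) = 28 + m**2 - 910*m (q(m) = (m**2 - 910*m) + 28 = 28 + m**2 - 910*m)
N = -562268 (N = -304511 - 257757 = -562268)
N/q(R(20)) = -562268/(28 + ((9 + 20)/(7 + 20))**2 - 910*(9 + 20)/(7 + 20)) = -562268/(28 + (29/27)**2 - 910*29/27) = -562268/(28 + 841/729 - 26390/27) = -562268/(-691277/729) = -562268*(-729/691277) = 409893372/691277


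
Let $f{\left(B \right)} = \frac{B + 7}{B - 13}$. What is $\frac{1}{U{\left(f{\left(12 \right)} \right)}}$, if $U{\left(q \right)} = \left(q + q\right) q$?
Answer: $\frac{1}{722} \approx 0.001385$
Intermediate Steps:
$f{\left(B \right)} = \frac{7 + B}{-13 + B}$
$U{\left(q \right)} = 2 q^{2}$ ($U{\left(q \right)} = 2 q q = 2 q^{2}$)
$\frac{1}{U{\left(f{\left(12 \right)} \right)}} = \frac{1}{2 \left(\frac{7 + 12}{-13 + 12}\right)^{2}} = \frac{1}{2 \left(\frac{1}{-1} \cdot 19\right)^{2}} = \frac{1}{2 \left(\left(-1\right) 19\right)^{2}} = \frac{1}{2 \left(-19\right)^{2}} = \frac{1}{2 \cdot 361} = \frac{1}{722}$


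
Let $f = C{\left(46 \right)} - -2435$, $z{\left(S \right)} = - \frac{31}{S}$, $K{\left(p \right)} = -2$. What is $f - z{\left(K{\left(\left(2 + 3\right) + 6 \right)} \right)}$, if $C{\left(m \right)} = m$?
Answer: $\frac{4931}{2} \approx 2465.5$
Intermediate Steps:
$f = 2481$ ($f = 46 - -2435 = 46 + 2435 = 2481$)
$f - z{\left(K{\left(\left(2 + 3\right) + 6 \right)} \right)} = 2481 - - \frac{31}{-2} = 2481 - \left(-31\right) \left(- \frac{1}{2}\right) = 2481 - \frac{31}{2} = \frac{4931}{2}$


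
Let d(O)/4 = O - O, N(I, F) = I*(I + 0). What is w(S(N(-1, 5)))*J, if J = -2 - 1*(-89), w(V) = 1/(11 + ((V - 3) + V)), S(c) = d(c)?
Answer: 87/8 ≈ 10.875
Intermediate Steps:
N(I, F) = I² (N(I, F) = I*I = I²)
d(O) = 0 (d(O) = 4*(O - O) = 4*0 = 0)
S(c) = 0
w(V) = 1/(8 + 2*V) (w(V) = 1/(11 + ((-3 + V) + V)) = 1/(11 + (-3 + 2*V)) = 1/(8 + 2*V))
J = 87 (J = -2 + 89 = 87)
w(S(N(-1, 5)))*J = (1/(2*(4 + 0)))*87 = ((½)/4)*87 = ((½)*(¼))*87 = (⅛)*87 = 87/8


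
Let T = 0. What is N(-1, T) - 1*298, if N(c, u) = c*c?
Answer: -297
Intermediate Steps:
N(c, u) = c²
N(-1, T) - 1*298 = (-1)² - 1*298 = 1 - 298 = -297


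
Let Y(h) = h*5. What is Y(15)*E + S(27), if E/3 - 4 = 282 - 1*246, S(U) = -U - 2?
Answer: 8971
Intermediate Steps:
Y(h) = 5*h
S(U) = -2 - U
E = 120 (E = 12 + 3*(282 - 1*246) = 12 + 3*(282 - 246) = 12 + 3*36 = 12 + 108 = 120)
Y(15)*E + S(27) = (5*15)*120 + (-2 - 1*27) = 75*120 + (-2 - 27) = 9000 - 29 = 8971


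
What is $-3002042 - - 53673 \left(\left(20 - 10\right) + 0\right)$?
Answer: $-2465312$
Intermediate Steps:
$-3002042 - - 53673 \left(\left(20 - 10\right) + 0\right) = -3002042 - - 53673 \left(10 + 0\right) = -3002042 - \left(-53673\right) 10 = -3002042 - -536730 = -3002042 + 536730 = -2465312$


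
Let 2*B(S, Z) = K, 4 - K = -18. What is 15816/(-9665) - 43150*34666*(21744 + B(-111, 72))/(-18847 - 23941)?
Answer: 4138394474222467/5441395 ≈ 7.6054e+8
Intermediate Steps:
K = 22 (K = 4 - 1*(-18) = 4 + 18 = 22)
B(S, Z) = 11 (B(S, Z) = (1/2)*22 = 11)
15816/(-9665) - 43150*34666*(21744 + B(-111, 72))/(-18847 - 23941) = 15816/(-9665) - 43150*34666*(21744 + 11)/(-18847 - 23941) = 15816*(-1/9665) - 43150/(-42788/21755*(1/34666)) = -15816/9665 - 43150/(-42788*1/21755*(1/34666)) = -15816/9665 - 43150/((-2252/1145*1/34666)) = -15816/9665 - 43150/(-1126/19846285) = -15816/9665 - 43150*(-19846285/1126) = -15816/9665 + 428183598875/563 = 4138394474222467/5441395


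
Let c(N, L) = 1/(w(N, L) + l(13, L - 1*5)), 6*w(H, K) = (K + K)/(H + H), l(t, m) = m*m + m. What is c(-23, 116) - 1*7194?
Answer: -6170653431/857750 ≈ -7194.0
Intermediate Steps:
l(t, m) = m + m² (l(t, m) = m² + m = m + m²)
w(H, K) = K/(6*H) (w(H, K) = ((K + K)/(H + H))/6 = ((2*K)/((2*H)))/6 = ((2*K)*(1/(2*H)))/6 = (K/H)/6 = K/(6*H))
c(N, L) = 1/((-5 + L)*(-4 + L) + L/(6*N)) (c(N, L) = 1/(L/(6*N) + (L - 1*5)*(1 + (L - 1*5))) = 1/(L/(6*N) + (L - 5)*(1 + (L - 5))) = 1/(L/(6*N) + (-5 + L)*(1 + (-5 + L))) = 1/(L/(6*N) + (-5 + L)*(-4 + L)) = 1/((-5 + L)*(-4 + L) + L/(6*N)))
c(-23, 116) - 1*7194 = 6*(-23)/(116 + 6*(-23)*(-5 + 116)*(-4 + 116)) - 1*7194 = 6*(-23)/(116 + 6*(-23)*111*112) - 7194 = 6*(-23)/(116 - 1715616) - 7194 = 6*(-23)/(-1715500) - 7194 = 6*(-23)*(-1/1715500) - 7194 = 69/857750 - 7194 = -6170653431/857750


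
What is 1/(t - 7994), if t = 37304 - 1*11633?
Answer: 1/17677 ≈ 5.6571e-5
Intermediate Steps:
t = 25671 (t = 37304 - 11633 = 25671)
1/(t - 7994) = 1/(25671 - 7994) = 1/17677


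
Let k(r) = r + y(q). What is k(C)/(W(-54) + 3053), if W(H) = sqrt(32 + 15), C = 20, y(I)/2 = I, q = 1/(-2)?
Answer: 58007/9320762 - 19*sqrt(47)/9320762 ≈ 0.0062094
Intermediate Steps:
q = -1/2 ≈ -0.50000
y(I) = 2*I
W(H) = sqrt(47)
k(r) = -1 + r (k(r) = r + 2*(-1/2) = r - 1 = -1 + r)
k(C)/(W(-54) + 3053) = (-1 + 20)/(sqrt(47) + 3053) = 19/(3053 + sqrt(47))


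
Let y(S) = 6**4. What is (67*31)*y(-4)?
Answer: 2691792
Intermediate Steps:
y(S) = 1296
(67*31)*y(-4) = (67*31)*1296 = 2077*1296 = 2691792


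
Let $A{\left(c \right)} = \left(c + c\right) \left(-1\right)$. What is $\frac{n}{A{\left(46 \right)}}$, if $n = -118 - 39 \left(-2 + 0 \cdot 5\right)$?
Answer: $\frac{10}{23} \approx 0.43478$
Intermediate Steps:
$A{\left(c \right)} = - 2 c$ ($A{\left(c \right)} = 2 c \left(-1\right) = - 2 c$)
$n = -40$ ($n = -118 - 39 \left(-2 + 0\right) = -118 - -78 = -118 + 78 = -40$)
$\frac{n}{A{\left(46 \right)}} = - \frac{40}{\left(-2\right) 46} = - \frac{40}{-92} = \left(-40\right) \left(- \frac{1}{92}\right) = \frac{10}{23}$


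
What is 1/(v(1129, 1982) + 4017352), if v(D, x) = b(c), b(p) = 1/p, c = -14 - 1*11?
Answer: 25/100433799 ≈ 2.4892e-7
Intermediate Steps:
c = -25 (c = -14 - 11 = -25)
v(D, x) = -1/25 (v(D, x) = 1/(-25) = -1/25)
1/(v(1129, 1982) + 4017352) = 1/(-1/25 + 4017352) = 1/(100433799/25) = 25/100433799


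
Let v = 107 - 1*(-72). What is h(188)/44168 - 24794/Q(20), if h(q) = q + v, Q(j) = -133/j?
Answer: 3128868093/839192 ≈ 3728.4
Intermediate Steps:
v = 179 (v = 107 + 72 = 179)
h(q) = 179 + q (h(q) = q + 179 = 179 + q)
h(188)/44168 - 24794/Q(20) = (179 + 188)/44168 - 24794/((-133/20)) = 367*(1/44168) - 24794/((-133*1/20)) = 367/44168 - 24794/(-133/20) = 367/44168 - 24794*(-20/133) = 367/44168 + 70840/19 = 3128868093/839192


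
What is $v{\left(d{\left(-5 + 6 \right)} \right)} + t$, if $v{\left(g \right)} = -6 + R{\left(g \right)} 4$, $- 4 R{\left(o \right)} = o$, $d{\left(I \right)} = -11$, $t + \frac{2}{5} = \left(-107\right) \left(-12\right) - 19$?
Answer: $\frac{6348}{5} \approx 1269.6$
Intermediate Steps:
$t = \frac{6323}{5}$ ($t = - \frac{2}{5} - -1265 = - \frac{2}{5} + \left(1284 - 19\right) = - \frac{2}{5} + 1265 = \frac{6323}{5} \approx 1264.6$)
$R{\left(o \right)} = - \frac{o}{4}$
$v{\left(g \right)} = -6 - g$ ($v{\left(g \right)} = -6 + - \frac{g}{4} \cdot 4 = -6 - g$)
$v{\left(d{\left(-5 + 6 \right)} \right)} + t = \left(-6 - -11\right) + \frac{6323}{5} = \left(-6 + 11\right) + \frac{6323}{5} = 5 + \frac{6323}{5} = \frac{6348}{5}$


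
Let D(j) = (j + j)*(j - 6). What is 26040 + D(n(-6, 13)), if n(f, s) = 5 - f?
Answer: 26150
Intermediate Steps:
D(j) = 2*j*(-6 + j) (D(j) = (2*j)*(-6 + j) = 2*j*(-6 + j))
26040 + D(n(-6, 13)) = 26040 + 2*(5 - 1*(-6))*(-6 + (5 - 1*(-6))) = 26040 + 2*(5 + 6)*(-6 + (5 + 6)) = 26040 + 2*11*(-6 + 11) = 26040 + 2*11*5 = 26040 + 110 = 26150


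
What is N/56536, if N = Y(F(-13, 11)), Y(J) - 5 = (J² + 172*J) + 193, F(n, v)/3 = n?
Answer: -4989/56536 ≈ -0.088245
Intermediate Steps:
F(n, v) = 3*n
Y(J) = 198 + J² + 172*J (Y(J) = 5 + ((J² + 172*J) + 193) = 5 + (193 + J² + 172*J) = 198 + J² + 172*J)
N = -4989 (N = 198 + (3*(-13))² + 172*(3*(-13)) = 198 + (-39)² + 172*(-39) = 198 + 1521 - 6708 = -4989)
N/56536 = -4989/56536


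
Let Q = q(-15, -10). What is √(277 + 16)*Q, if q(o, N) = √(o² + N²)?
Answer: 5*√3809 ≈ 308.59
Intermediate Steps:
q(o, N) = √(N² + o²)
Q = 5*√13 (Q = √((-10)² + (-15)²) = √(100 + 225) = √325 = 5*√13 ≈ 18.028)
√(277 + 16)*Q = √(277 + 16)*(5*√13) = √293*(5*√13) = 5*√3809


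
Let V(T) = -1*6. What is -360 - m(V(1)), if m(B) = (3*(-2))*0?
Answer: -360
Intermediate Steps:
V(T) = -6
m(B) = 0 (m(B) = -6*0 = 0)
-360 - m(V(1)) = -360 - 1*0 = -360 + 0 = -360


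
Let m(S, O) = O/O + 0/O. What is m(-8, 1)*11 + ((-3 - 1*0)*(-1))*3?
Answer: 20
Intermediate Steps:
m(S, O) = 1 (m(S, O) = 1 + 0 = 1)
m(-8, 1)*11 + ((-3 - 1*0)*(-1))*3 = 1*11 + ((-3 - 1*0)*(-1))*3 = 11 + ((-3 + 0)*(-1))*3 = 11 - 3*(-1)*3 = 11 + 3*3 = 11 + 9 = 20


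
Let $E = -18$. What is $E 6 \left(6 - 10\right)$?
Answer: $432$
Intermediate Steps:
$E 6 \left(6 - 10\right) = \left(-18\right) 6 \left(6 - 10\right) = \left(-108\right) \left(-4\right) = 432$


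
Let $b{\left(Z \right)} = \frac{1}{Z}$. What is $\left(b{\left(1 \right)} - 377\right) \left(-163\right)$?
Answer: $61288$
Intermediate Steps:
$\left(b{\left(1 \right)} - 377\right) \left(-163\right) = \left(1^{-1} - 377\right) \left(-163\right) = \left(1 - 377\right) \left(-163\right) = \left(-376\right) \left(-163\right) = 61288$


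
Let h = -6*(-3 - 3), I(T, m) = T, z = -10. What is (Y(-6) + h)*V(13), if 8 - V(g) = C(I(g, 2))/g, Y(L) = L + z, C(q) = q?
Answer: 140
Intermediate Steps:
Y(L) = -10 + L (Y(L) = L - 10 = -10 + L)
h = 36 (h = -6*(-6) = 36)
V(g) = 7 (V(g) = 8 - g/g = 8 - 1*1 = 8 - 1 = 7)
(Y(-6) + h)*V(13) = ((-10 - 6) + 36)*7 = (-16 + 36)*7 = 20*7 = 140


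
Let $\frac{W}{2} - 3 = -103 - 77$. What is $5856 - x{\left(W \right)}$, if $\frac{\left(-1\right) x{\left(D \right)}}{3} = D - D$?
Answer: $5856$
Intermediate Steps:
$W = -354$ ($W = 6 + 2 \left(-103 - 77\right) = 6 + 2 \left(-180\right) = 6 - 360 = -354$)
$x{\left(D \right)} = 0$ ($x{\left(D \right)} = - 3 \left(D - D\right) = \left(-3\right) 0 = 0$)
$5856 - x{\left(W \right)} = 5856 - 0 = 5856 + 0 = 5856$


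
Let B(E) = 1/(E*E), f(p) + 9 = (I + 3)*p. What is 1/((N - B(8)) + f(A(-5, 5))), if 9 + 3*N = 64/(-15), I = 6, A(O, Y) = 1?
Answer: -2880/12781 ≈ -0.22533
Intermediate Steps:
f(p) = -9 + 9*p (f(p) = -9 + (6 + 3)*p = -9 + 9*p)
B(E) = E⁻² (B(E) = 1/(E²) = E⁻²)
N = -199/45 (N = -3 + (64/(-15))/3 = -3 + (64*(-1/15))/3 = -3 + (⅓)*(-64/15) = -3 - 64/45 = -199/45 ≈ -4.4222)
1/((N - B(8)) + f(A(-5, 5))) = 1/((-199/45 - 1/8²) + (-9 + 9*1)) = 1/((-199/45 - 1*1/64) + (-9 + 9)) = 1/((-199/45 - 1/64) + 0) = 1/(-12781/2880 + 0) = 1/(-12781/2880) = -2880/12781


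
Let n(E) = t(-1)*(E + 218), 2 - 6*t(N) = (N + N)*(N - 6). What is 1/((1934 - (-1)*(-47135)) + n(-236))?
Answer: -1/45165 ≈ -2.2141e-5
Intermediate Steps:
t(N) = ⅓ - N*(-6 + N)/3 (t(N) = ⅓ - (N + N)*(N - 6)/6 = ⅓ - 2*N*(-6 + N)/6 = ⅓ - N*(-6 + N)/3)
n(E) = -436 - 2*E (n(E) = (⅓ + 2*(-1) - ⅓*(-1)²)*(E + 218) = (⅓ - 2 - ⅓*1)*(218 + E) = (⅓ - 2 - ⅓)*(218 + E) = -2*(218 + E) = -436 - 2*E)
1/((1934 - (-1)*(-47135)) + n(-236)) = 1/((1934 - (-1)*(-47135)) + (-436 - 2*(-236))) = 1/((1934 - 1*47135) + (-436 + 472)) = 1/((1934 - 47135) + 36) = 1/(-45201 + 36) = 1/(-45165) = -1/45165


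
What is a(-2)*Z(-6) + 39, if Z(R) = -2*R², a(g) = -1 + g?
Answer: 255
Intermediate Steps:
a(-2)*Z(-6) + 39 = (-1 - 2)*(-2*(-6)²) + 39 = -(-6)*36 + 39 = -3*(-72) + 39 = 216 + 39 = 255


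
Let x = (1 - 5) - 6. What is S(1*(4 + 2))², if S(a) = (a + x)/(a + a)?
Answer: ⅑ ≈ 0.11111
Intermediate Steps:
x = -10 (x = -4 - 6 = -10)
S(a) = (-10 + a)/(2*a) (S(a) = (a - 10)/(a + a) = (-10 + a)/((2*a)) = (-10 + a)*(1/(2*a)) = (-10 + a)/(2*a))
S(1*(4 + 2))² = ((-10 + 1*(4 + 2))/(2*((1*(4 + 2)))))² = ((-10 + 1*6)/(2*((1*6))))² = ((½)*(-10 + 6)/6)² = ((½)*(⅙)*(-4))² = (-⅓)² = ⅑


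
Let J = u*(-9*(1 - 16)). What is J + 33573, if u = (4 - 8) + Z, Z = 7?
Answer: 33978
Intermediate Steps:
u = 3 (u = (4 - 8) + 7 = -4 + 7 = 3)
J = 405 (J = 3*(-9*(1 - 16)) = 3*(-9*(-15)) = 3*135 = 405)
J + 33573 = 405 + 33573 = 33978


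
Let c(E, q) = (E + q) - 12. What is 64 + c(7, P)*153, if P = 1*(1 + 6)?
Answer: 370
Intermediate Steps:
P = 7 (P = 1*7 = 7)
c(E, q) = -12 + E + q
64 + c(7, P)*153 = 64 + (-12 + 7 + 7)*153 = 64 + 2*153 = 64 + 306 = 370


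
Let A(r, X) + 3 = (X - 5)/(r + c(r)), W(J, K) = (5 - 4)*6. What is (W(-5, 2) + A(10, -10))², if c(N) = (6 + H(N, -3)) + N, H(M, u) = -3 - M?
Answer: 576/169 ≈ 3.4083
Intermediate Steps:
W(J, K) = 6 (W(J, K) = 1*6 = 6)
c(N) = 3 (c(N) = (6 + (-3 - N)) + N = (3 - N) + N = 3)
A(r, X) = -3 + (-5 + X)/(3 + r) (A(r, X) = -3 + (X - 5)/(r + 3) = -3 + (-5 + X)/(3 + r))
(W(-5, 2) + A(10, -10))² = (6 + (-14 - 10 - 3*10)/(3 + 10))² = (6 + (-14 - 10 - 30)/13)² = (6 + (1/13)*(-54))² = (6 - 54/13)² = (24/13)² = 576/169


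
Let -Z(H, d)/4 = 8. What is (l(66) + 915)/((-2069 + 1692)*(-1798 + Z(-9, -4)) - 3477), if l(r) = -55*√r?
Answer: 5/3751 - 5*√66/62403 ≈ 0.00068204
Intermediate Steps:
Z(H, d) = -32 (Z(H, d) = -4*8 = -32)
(l(66) + 915)/((-2069 + 1692)*(-1798 + Z(-9, -4)) - 3477) = (-55*√66 + 915)/((-2069 + 1692)*(-1798 - 32) - 3477) = (915 - 55*√66)/(-377*(-1830) - 3477) = (915 - 55*√66)/(689910 - 3477) = (915 - 55*√66)/686433 = (915 - 55*√66)*(1/686433) = 5/3751 - 5*√66/62403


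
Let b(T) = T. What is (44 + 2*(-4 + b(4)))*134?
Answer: 5896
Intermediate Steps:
(44 + 2*(-4 + b(4)))*134 = (44 + 2*(-4 + 4))*134 = (44 + 2*0)*134 = (44 + 0)*134 = 44*134 = 5896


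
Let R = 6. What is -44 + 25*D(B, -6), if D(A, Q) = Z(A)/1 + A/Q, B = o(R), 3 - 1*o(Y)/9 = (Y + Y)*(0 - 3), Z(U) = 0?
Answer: -3013/2 ≈ -1506.5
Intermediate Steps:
o(Y) = 27 + 54*Y (o(Y) = 27 - 9*(Y + Y)*(0 - 3) = 27 - 9*2*Y*(-3) = 27 - (-54)*Y = 27 + 54*Y)
B = 351 (B = 27 + 54*6 = 27 + 324 = 351)
D(A, Q) = A/Q (D(A, Q) = 0/1 + A/Q = 0*1 + A/Q = 0 + A/Q = A/Q)
-44 + 25*D(B, -6) = -44 + 25*(351/(-6)) = -44 + 25*(351*(-⅙)) = -44 + 25*(-117/2) = -44 - 2925/2 = -3013/2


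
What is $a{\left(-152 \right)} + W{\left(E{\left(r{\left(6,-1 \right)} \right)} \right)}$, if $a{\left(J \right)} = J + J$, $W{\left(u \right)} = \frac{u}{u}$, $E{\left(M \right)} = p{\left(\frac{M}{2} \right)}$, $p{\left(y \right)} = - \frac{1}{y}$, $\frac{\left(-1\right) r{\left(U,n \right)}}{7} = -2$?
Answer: $-303$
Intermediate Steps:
$r{\left(U,n \right)} = 14$ ($r{\left(U,n \right)} = \left(-7\right) \left(-2\right) = 14$)
$E{\left(M \right)} = - \frac{2}{M}$ ($E{\left(M \right)} = - \frac{1}{M \frac{1}{2}} = - \frac{1}{\frac{1}{2} M} = - \frac{2}{M}$)
$W{\left(u \right)} = 1$
$a{\left(J \right)} = 2 J$
$a{\left(-152 \right)} + W{\left(E{\left(r{\left(6,-1 \right)} \right)} \right)} = 2 \left(-152\right) + 1 = -304 + 1 = -303$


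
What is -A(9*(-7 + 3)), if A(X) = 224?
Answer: -224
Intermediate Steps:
-A(9*(-7 + 3)) = -1*224 = -224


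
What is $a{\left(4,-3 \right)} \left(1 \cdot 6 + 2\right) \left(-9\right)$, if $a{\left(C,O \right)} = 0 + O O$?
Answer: $-648$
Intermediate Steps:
$a{\left(C,O \right)} = O^{2}$ ($a{\left(C,O \right)} = 0 + O^{2} = O^{2}$)
$a{\left(4,-3 \right)} \left(1 \cdot 6 + 2\right) \left(-9\right) = \left(-3\right)^{2} \left(1 \cdot 6 + 2\right) \left(-9\right) = 9 \left(6 + 2\right) \left(-9\right) = 9 \cdot 8 \left(-9\right) = 72 \left(-9\right) = -648$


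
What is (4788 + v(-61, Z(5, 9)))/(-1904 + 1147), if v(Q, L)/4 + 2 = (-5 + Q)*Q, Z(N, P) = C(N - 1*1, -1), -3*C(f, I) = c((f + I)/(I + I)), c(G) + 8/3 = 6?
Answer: -20884/757 ≈ -27.588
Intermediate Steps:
c(G) = 10/3 (c(G) = -8/3 + 6 = 10/3)
C(f, I) = -10/9 (C(f, I) = -1/3*10/3 = -10/9)
Z(N, P) = -10/9
v(Q, L) = -8 + 4*Q*(-5 + Q) (v(Q, L) = -8 + 4*((-5 + Q)*Q) = -8 + 4*(Q*(-5 + Q)) = -8 + 4*Q*(-5 + Q))
(4788 + v(-61, Z(5, 9)))/(-1904 + 1147) = (4788 + (-8 - 20*(-61) + 4*(-61)**2))/(-1904 + 1147) = (4788 + (-8 + 1220 + 4*3721))/(-757) = (4788 + (-8 + 1220 + 14884))*(-1/757) = (4788 + 16096)*(-1/757) = 20884*(-1/757) = -20884/757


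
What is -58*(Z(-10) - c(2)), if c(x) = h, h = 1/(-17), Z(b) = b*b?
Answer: -98658/17 ≈ -5803.4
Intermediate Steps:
Z(b) = b²
h = -1/17 ≈ -0.058824
c(x) = -1/17
-58*(Z(-10) - c(2)) = -58*((-10)² - 1*(-1/17)) = -58*(100 + 1/17) = -58*1701/17 = -98658/17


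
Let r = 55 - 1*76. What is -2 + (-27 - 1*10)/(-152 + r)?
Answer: -309/173 ≈ -1.7861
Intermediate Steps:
r = -21 (r = 55 - 76 = -21)
-2 + (-27 - 1*10)/(-152 + r) = -2 + (-27 - 1*10)/(-152 - 21) = -2 + (-27 - 10)/(-173) = -2 - 1/173*(-37) = -2 + 37/173 = -309/173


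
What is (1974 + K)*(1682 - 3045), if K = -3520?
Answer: 2107198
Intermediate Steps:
(1974 + K)*(1682 - 3045) = (1974 - 3520)*(1682 - 3045) = -1546*(-1363) = 2107198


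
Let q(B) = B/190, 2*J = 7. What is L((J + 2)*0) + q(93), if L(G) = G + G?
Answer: 93/190 ≈ 0.48947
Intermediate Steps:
J = 7/2 (J = (½)*7 = 7/2 ≈ 3.5000)
q(B) = B/190 (q(B) = B*(1/190) = B/190)
L(G) = 2*G
L((J + 2)*0) + q(93) = 2*((7/2 + 2)*0) + (1/190)*93 = 2*((11/2)*0) + 93/190 = 2*0 + 93/190 = 0 + 93/190 = 93/190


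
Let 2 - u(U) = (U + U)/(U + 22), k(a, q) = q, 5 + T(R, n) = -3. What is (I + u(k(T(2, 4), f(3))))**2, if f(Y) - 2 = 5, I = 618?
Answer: 322777156/841 ≈ 3.8380e+5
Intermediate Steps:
T(R, n) = -8 (T(R, n) = -5 - 3 = -8)
f(Y) = 7 (f(Y) = 2 + 5 = 7)
u(U) = 2 - 2*U/(22 + U) (u(U) = 2 - (U + U)/(U + 22) = 2 - 2*U/(22 + U))
(I + u(k(T(2, 4), f(3))))**2 = (618 + 44/(22 + 7))**2 = (618 + 44/29)**2 = (17966/29)**2 = 322777156/841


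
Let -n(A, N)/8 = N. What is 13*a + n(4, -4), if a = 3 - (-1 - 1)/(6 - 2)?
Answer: 155/2 ≈ 77.500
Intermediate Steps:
n(A, N) = -8*N
a = 7/2 (a = 3 - (-2)/4 = 3 - 1*(-1/2) = 3 + 1/2 = 7/2 ≈ 3.5000)
13*a + n(4, -4) = 13*(7/2) - 8*(-4) = 91/2 + 32 = 155/2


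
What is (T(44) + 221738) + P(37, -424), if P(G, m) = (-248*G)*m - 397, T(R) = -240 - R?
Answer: 4111681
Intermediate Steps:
P(G, m) = -397 - 248*G*m (P(G, m) = -248*G*m - 397 = -397 - 248*G*m)
(T(44) + 221738) + P(37, -424) = ((-240 - 1*44) + 221738) + (-397 - 248*37*(-424)) = ((-240 - 44) + 221738) + (-397 + 3890624) = (-284 + 221738) + 3890227 = 221454 + 3890227 = 4111681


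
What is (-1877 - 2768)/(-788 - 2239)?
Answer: 4645/3027 ≈ 1.5345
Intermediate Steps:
(-1877 - 2768)/(-788 - 2239) = -4645/(-3027) = -4645*(-1/3027) = 4645/3027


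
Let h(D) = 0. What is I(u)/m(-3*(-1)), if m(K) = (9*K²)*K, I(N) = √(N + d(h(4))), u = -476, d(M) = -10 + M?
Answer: I*√6/27 ≈ 0.090722*I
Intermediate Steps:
I(N) = √(-10 + N) (I(N) = √(N + (-10 + 0)) = √(N - 10) = √(-10 + N))
m(K) = 9*K³
I(u)/m(-3*(-1)) = √(-10 - 476)/((9*(-3*(-1))³)) = √(-486)/((9*3³)) = (9*I*√6)/((9*27)) = (9*I*√6)/243 = (9*I*√6)*(1/243) = I*√6/27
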